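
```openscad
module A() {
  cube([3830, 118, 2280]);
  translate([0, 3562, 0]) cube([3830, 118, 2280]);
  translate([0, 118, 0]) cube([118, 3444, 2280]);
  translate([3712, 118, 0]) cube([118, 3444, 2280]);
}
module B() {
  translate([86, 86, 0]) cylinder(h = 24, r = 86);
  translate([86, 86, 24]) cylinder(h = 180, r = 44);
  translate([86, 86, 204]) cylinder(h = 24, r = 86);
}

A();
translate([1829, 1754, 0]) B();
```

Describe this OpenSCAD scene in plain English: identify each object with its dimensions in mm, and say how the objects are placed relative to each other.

A is the wall frame of a small rectangular building: four walls, each 2280 mm tall and 118 mm thick, enclosing a footprint 3830 mm (x) by 3680 mm (y) outside-to-outside, with no floor or roof. The front and back walls (the −y and +y sides) span the full width; the two side walls fit between them.

B is a spool: two coaxial disc flanges of radius 86 mm and thickness 24 mm, joined by a core cylinder of radius 44 mm and height 180 mm. The lower flange rests on z = 0 and the three cylinders share a vertical axis.

The spool sits inside the house frame, centred.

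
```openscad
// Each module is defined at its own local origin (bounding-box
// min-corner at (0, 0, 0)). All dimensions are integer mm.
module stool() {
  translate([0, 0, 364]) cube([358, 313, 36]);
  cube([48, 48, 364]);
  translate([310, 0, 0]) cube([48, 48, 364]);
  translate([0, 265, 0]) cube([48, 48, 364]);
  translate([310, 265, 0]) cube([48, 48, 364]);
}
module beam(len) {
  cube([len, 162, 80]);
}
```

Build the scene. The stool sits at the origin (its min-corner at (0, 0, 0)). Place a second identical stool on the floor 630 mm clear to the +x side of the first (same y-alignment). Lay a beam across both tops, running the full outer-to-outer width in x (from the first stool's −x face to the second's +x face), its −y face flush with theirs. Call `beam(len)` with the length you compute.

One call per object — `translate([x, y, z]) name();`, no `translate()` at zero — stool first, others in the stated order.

stool();
translate([988, 0, 0]) stool();
translate([0, 0, 400]) beam(1346);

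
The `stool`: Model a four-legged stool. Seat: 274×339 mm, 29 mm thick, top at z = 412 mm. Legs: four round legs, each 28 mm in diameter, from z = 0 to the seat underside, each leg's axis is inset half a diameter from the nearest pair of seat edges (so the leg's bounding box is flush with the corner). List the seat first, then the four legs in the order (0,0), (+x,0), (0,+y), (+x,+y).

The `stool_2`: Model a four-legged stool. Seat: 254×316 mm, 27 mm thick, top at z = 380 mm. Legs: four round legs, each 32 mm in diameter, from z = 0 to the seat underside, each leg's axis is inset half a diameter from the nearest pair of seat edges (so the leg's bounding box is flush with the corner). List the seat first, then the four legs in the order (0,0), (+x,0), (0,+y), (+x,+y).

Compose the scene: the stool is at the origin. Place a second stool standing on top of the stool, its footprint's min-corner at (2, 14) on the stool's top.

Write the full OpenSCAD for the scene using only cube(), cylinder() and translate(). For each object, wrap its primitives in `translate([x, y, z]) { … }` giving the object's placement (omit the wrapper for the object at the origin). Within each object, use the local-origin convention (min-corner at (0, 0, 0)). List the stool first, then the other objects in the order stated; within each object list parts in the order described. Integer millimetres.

translate([0, 0, 383]) cube([274, 339, 29]);
translate([14, 14, 0]) cylinder(h = 383, r = 14);
translate([260, 14, 0]) cylinder(h = 383, r = 14);
translate([14, 325, 0]) cylinder(h = 383, r = 14);
translate([260, 325, 0]) cylinder(h = 383, r = 14);
translate([2, 14, 412]) {
  translate([0, 0, 353]) cube([254, 316, 27]);
  translate([16, 16, 0]) cylinder(h = 353, r = 16);
  translate([238, 16, 0]) cylinder(h = 353, r = 16);
  translate([16, 300, 0]) cylinder(h = 353, r = 16);
  translate([238, 300, 0]) cylinder(h = 353, r = 16);
}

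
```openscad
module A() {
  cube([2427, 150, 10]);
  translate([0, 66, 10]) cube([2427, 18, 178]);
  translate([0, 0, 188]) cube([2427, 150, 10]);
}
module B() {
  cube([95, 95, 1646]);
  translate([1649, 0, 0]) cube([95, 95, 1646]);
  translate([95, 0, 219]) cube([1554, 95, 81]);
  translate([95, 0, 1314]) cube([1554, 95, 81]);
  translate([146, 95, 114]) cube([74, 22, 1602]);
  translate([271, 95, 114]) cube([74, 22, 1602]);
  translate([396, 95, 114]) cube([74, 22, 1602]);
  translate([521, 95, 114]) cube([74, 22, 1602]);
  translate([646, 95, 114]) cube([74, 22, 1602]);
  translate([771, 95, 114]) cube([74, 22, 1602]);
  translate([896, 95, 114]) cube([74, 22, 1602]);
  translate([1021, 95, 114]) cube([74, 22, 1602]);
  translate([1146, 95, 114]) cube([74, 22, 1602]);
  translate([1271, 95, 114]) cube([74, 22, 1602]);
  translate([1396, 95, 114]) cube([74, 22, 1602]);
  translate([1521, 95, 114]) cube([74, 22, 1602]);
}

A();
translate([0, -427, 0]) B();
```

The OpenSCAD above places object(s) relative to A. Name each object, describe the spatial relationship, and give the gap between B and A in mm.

The fence section's nearest face is 310 mm from the I-beam's −y face.

A is an I-beam. B is a fence section. The fence section is on the floor beside the I-beam on its −y side. The gap between the fence section and the I-beam is 310 mm.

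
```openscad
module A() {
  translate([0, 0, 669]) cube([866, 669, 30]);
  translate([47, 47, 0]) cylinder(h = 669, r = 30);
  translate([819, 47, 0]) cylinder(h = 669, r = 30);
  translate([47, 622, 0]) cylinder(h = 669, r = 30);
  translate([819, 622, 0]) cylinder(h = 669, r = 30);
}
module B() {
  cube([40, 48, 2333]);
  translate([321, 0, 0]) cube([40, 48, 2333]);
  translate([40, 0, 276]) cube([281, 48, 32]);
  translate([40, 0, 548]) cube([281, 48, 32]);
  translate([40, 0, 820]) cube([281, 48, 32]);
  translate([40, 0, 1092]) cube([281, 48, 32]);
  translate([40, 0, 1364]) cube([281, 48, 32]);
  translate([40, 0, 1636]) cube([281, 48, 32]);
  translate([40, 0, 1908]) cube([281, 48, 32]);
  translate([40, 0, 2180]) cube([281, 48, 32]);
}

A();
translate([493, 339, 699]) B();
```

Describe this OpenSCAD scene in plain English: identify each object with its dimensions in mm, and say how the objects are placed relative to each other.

A is a table with a 866×669 mm rectangular top, 30 mm thick, top surface at z = 699 mm, supported by four round legs of 60 mm diameter, each leg's bounding box inset 17 mm from the nearest pair of top edges, running from the floor.

B is a wooden ladder with two side rails of 40×48 mm section and 2333 mm height, set 361 mm apart overall. Between them run 8 rectangular rungs (48 mm deep, 32 mm thick), front faces flush with the rails' −y face. The bottom of the first rung is 276 mm above the floor and each subsequent rung is 272 mm higher than the one below.

The ladder is on top of the table.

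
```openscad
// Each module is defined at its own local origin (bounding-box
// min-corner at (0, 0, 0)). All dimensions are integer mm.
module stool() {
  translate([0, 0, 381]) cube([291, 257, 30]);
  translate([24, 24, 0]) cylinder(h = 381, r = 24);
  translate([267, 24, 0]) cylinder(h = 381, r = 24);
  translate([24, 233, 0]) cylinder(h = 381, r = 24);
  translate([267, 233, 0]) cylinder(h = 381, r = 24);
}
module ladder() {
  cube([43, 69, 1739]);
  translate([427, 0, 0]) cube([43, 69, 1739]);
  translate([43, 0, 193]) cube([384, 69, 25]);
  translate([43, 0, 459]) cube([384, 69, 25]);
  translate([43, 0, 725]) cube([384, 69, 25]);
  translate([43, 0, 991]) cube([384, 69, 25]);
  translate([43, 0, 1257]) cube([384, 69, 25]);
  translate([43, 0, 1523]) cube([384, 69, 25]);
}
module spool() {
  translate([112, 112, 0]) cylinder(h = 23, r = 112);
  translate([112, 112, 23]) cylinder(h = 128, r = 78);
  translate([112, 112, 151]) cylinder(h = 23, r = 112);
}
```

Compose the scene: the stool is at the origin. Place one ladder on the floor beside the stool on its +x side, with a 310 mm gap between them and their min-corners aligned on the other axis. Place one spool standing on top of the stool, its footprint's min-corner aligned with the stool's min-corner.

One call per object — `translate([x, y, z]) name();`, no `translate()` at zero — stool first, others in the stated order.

stool();
translate([601, 0, 0]) ladder();
translate([0, 0, 411]) spool();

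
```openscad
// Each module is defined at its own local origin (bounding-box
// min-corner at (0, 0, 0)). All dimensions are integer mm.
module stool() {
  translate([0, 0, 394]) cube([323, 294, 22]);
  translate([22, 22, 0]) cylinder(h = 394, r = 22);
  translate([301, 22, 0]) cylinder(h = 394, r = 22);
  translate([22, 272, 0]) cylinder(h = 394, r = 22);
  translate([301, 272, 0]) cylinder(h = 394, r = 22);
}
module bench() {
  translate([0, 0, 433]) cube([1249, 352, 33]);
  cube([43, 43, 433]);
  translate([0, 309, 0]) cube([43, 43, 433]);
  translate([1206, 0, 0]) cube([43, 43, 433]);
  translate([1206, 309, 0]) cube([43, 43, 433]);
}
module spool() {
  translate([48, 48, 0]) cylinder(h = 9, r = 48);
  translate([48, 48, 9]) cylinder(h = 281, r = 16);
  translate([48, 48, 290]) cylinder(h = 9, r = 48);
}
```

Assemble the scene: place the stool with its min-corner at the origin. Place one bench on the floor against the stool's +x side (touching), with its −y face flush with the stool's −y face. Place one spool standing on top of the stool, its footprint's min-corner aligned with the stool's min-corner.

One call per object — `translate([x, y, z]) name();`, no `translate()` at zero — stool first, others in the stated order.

stool();
translate([323, 0, 0]) bench();
translate([0, 0, 416]) spool();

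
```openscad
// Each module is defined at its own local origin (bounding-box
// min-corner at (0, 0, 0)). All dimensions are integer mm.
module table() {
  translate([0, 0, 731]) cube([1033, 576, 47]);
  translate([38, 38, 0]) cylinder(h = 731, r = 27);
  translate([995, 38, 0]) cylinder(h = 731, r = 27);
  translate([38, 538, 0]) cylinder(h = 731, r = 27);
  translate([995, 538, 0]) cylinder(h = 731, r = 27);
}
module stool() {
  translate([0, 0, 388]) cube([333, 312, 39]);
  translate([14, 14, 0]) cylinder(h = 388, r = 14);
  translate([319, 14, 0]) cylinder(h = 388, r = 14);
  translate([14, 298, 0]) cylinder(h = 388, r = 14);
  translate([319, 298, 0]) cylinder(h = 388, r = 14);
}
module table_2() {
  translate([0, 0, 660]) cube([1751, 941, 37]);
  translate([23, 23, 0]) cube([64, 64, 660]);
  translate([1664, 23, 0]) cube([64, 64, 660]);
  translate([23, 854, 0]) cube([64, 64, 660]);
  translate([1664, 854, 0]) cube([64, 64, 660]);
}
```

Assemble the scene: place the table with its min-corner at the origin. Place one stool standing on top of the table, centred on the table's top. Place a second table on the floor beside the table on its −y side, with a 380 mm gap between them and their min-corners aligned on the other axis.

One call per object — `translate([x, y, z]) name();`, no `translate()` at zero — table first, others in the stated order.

table();
translate([350, 132, 778]) stool();
translate([0, -1321, 0]) table_2();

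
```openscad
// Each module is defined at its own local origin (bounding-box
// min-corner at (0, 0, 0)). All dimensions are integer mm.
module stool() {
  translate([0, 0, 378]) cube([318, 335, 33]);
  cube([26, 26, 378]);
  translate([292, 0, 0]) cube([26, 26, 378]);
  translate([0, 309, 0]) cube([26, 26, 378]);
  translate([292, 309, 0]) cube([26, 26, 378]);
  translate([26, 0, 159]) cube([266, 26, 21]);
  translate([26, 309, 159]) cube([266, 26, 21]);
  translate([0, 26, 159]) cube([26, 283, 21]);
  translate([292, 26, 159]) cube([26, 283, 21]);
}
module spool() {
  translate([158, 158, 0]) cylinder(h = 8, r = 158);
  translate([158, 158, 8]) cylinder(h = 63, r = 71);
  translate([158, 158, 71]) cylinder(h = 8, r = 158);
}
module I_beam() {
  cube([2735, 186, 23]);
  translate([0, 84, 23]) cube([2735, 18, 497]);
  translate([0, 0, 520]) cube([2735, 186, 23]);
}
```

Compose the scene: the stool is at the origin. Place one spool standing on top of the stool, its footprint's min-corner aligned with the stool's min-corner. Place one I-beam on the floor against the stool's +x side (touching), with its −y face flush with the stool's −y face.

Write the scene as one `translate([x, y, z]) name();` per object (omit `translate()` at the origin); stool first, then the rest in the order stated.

stool();
translate([0, 0, 411]) spool();
translate([318, 0, 0]) I_beam();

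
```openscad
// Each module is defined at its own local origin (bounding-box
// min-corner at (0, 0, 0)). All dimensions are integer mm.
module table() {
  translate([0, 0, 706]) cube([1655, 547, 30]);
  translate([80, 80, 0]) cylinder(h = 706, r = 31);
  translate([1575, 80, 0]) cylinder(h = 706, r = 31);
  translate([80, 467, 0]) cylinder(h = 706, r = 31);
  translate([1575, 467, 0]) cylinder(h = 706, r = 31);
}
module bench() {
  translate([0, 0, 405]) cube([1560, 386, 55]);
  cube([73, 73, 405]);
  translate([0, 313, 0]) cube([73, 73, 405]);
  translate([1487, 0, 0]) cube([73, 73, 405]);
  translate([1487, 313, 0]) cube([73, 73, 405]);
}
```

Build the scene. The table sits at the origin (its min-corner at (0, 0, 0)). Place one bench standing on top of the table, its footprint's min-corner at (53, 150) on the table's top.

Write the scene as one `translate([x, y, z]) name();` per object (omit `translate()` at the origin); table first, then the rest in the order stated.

table();
translate([53, 150, 736]) bench();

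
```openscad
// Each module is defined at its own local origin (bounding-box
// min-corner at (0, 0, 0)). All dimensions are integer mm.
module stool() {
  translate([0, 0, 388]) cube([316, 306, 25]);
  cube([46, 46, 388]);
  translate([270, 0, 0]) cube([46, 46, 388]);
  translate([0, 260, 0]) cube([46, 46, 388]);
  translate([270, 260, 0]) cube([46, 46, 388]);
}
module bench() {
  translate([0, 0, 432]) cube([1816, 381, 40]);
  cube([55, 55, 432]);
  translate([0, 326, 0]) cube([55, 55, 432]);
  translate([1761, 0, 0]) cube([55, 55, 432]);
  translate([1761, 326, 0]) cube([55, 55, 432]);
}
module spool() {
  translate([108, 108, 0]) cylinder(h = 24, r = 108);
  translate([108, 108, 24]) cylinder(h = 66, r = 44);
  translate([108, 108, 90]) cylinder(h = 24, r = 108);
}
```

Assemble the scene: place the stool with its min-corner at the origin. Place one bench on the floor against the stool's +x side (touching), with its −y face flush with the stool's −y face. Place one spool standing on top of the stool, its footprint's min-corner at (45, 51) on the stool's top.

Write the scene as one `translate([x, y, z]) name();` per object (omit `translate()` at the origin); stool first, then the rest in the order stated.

stool();
translate([316, 0, 0]) bench();
translate([45, 51, 413]) spool();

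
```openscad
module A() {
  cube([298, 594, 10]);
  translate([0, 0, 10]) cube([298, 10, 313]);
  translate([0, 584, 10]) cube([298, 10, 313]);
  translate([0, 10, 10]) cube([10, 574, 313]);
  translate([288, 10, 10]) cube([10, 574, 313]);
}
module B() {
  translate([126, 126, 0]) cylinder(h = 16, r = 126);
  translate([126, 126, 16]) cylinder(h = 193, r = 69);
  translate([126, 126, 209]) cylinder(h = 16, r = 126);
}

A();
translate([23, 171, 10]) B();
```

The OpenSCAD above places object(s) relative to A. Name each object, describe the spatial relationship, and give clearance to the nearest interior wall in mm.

Clearances: x = 13, y = 161; minimum 13 mm.

A is an open box. B is a spool. The spool sits inside the open box, centred. The clearance to the nearest interior wall is 13 mm.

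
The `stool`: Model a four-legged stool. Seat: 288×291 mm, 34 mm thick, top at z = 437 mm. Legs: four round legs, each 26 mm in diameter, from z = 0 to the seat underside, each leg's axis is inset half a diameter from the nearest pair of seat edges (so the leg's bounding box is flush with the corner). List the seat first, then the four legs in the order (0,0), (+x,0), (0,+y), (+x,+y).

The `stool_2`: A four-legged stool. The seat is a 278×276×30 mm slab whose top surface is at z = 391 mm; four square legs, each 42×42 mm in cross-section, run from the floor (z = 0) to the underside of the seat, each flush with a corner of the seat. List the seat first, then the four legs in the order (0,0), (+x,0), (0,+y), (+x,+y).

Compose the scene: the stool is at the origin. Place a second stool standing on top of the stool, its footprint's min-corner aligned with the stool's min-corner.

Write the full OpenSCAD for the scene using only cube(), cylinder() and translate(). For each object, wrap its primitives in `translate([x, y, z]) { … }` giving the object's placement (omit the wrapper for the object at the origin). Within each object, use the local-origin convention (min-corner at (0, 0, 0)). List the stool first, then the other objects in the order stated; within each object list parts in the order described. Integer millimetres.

translate([0, 0, 403]) cube([288, 291, 34]);
translate([13, 13, 0]) cylinder(h = 403, r = 13);
translate([275, 13, 0]) cylinder(h = 403, r = 13);
translate([13, 278, 0]) cylinder(h = 403, r = 13);
translate([275, 278, 0]) cylinder(h = 403, r = 13);
translate([0, 0, 437]) {
  translate([0, 0, 361]) cube([278, 276, 30]);
  cube([42, 42, 361]);
  translate([236, 0, 0]) cube([42, 42, 361]);
  translate([0, 234, 0]) cube([42, 42, 361]);
  translate([236, 234, 0]) cube([42, 42, 361]);
}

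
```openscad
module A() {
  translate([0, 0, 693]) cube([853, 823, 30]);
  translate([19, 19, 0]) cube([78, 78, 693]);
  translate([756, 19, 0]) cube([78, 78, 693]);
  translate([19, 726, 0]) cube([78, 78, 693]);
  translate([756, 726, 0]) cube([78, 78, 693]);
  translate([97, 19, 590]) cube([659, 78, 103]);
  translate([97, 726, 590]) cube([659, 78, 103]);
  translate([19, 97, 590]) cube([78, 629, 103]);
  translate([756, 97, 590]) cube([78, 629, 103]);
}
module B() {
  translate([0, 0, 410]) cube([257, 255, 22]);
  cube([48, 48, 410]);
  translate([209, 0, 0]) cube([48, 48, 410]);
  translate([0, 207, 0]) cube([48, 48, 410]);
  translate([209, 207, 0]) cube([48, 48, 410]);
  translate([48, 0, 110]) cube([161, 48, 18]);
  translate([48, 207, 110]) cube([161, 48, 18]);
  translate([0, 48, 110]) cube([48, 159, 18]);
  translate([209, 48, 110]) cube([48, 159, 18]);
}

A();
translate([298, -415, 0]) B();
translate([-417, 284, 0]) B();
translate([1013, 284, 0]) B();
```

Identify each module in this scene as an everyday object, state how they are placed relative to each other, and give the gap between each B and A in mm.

Each stool's nearest face is 160 mm from the table's bounding box.

A is a table. B is a stool. Three stools sit around the table at the −y, −x, +x sides. The gap between each stool and the table is 160 mm.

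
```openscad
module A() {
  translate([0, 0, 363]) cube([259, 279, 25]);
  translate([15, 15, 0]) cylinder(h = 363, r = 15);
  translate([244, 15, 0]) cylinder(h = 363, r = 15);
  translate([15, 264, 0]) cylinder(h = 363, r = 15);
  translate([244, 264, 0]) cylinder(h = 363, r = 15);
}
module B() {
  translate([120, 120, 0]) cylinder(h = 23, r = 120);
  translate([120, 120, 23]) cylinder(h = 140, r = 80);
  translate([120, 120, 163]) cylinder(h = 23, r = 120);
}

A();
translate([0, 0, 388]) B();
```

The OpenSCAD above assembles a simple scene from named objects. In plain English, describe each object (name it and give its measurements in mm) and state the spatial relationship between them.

A is a four-legged stool. The seat is a 259×279×25 mm slab whose top surface is at z = 388 mm; four round legs, each 30 mm in diameter, run from the floor (z = 0) to the underside of the seat, each leg's axis is inset half a diameter from the nearest pair of seat edges (so the leg's bounding box is flush with the corner).

B is a spool: two coaxial disc flanges of radius 120 mm and thickness 23 mm, joined by a core cylinder of radius 80 mm and height 140 mm. The lower flange rests on z = 0 and the three cylinders share a vertical axis.

The spool is on top of the stool.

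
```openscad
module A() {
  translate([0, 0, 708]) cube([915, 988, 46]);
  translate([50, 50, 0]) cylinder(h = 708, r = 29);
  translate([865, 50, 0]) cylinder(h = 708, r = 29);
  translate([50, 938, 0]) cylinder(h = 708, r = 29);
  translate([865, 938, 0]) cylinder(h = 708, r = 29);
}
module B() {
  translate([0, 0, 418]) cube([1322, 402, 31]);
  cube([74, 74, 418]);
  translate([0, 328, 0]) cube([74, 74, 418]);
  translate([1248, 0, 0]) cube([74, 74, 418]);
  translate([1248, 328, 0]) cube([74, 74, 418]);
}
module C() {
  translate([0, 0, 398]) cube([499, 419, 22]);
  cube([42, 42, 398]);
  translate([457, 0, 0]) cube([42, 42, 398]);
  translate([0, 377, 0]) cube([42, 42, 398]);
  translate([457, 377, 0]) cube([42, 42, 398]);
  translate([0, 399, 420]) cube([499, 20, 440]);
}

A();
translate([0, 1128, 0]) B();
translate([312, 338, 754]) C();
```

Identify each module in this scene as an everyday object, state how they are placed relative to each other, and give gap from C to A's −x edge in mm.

A is a table. B is a bench. C is a chair. The bench is on the floor beside the table on its +y side. The chair is on top of the table. The gap from the chair to the table's −x edge is 312 mm.

The chair's min-x is at 312; the table's min-x is 0; gap = 312 mm.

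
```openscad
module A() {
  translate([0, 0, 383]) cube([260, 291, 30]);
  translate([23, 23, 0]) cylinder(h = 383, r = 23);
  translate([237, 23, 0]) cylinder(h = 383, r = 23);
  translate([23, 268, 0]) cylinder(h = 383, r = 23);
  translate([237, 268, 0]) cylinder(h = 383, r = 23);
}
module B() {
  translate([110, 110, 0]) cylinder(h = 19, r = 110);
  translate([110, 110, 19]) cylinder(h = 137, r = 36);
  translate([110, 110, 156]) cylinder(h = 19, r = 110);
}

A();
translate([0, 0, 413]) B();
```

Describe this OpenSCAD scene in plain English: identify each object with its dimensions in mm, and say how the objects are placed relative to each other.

A is a four-legged stool. The seat is a 260×291×30 mm slab whose top surface is at z = 413 mm; four round legs, each 46 mm in diameter, run from the floor (z = 0) to the underside of the seat, each leg's axis is inset half a diameter from the nearest pair of seat edges (so the leg's bounding box is flush with the corner).

B is a spool: two coaxial disc flanges of radius 110 mm and thickness 19 mm, joined by a core cylinder of radius 36 mm and height 137 mm. The lower flange rests on z = 0 and the three cylinders share a vertical axis.

The spool is on top of the stool.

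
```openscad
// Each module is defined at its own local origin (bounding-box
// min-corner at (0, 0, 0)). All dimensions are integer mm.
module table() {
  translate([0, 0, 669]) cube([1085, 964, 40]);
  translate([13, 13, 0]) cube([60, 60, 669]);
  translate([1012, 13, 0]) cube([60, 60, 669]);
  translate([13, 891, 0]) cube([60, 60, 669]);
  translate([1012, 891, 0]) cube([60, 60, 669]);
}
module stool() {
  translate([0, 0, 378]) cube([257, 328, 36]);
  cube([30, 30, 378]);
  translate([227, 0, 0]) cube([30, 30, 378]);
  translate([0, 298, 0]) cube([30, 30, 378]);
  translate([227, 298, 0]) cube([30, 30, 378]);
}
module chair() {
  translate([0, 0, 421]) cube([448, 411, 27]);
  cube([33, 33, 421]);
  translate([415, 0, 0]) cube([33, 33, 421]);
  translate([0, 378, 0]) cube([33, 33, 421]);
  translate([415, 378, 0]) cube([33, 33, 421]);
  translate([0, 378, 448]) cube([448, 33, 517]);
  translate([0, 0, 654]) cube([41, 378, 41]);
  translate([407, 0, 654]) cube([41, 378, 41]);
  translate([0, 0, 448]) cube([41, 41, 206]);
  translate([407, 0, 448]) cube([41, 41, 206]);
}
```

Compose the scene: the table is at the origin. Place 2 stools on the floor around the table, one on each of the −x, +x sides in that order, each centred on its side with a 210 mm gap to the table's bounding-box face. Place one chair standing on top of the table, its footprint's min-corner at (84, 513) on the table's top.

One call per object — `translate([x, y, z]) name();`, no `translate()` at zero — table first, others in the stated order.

table();
translate([-467, 318, 0]) stool();
translate([1295, 318, 0]) stool();
translate([84, 513, 709]) chair();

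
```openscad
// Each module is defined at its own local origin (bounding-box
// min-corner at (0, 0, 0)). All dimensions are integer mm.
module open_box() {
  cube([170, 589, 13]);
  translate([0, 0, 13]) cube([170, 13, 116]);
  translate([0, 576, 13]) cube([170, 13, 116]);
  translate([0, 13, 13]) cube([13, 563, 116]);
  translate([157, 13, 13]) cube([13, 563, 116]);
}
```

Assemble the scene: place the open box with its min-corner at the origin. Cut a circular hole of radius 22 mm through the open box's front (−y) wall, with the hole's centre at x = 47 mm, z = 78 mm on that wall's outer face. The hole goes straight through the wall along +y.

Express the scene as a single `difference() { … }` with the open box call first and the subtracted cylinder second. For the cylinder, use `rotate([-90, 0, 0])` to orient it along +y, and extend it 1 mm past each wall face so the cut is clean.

difference() {
  open_box();
  translate([47, -1, 78]) rotate([-90, 0, 0]) cylinder(h = 15, r = 22);
}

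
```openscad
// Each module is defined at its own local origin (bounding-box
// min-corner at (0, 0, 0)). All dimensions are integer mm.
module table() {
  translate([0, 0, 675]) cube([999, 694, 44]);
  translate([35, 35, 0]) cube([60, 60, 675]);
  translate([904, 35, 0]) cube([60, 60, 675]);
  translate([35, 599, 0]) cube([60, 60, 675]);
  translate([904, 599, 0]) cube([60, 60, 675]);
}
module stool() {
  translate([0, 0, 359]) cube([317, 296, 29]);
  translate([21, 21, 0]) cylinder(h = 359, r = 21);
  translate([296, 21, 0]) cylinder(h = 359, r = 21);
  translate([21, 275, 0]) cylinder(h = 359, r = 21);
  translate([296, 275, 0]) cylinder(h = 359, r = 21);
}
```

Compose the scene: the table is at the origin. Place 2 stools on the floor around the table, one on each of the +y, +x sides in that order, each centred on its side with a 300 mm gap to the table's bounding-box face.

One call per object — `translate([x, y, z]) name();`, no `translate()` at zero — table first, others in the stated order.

table();
translate([341, 994, 0]) stool();
translate([1299, 199, 0]) stool();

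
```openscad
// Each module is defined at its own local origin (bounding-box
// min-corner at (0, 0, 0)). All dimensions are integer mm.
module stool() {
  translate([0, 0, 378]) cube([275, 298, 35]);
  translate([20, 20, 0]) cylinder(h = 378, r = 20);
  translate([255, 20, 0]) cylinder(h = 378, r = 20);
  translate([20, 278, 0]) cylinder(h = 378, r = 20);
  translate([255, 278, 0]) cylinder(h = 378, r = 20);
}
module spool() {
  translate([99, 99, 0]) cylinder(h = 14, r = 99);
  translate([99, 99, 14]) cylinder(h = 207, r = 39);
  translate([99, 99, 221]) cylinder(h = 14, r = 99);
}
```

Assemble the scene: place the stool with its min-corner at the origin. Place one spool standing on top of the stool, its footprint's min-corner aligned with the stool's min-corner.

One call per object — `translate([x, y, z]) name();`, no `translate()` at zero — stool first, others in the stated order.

stool();
translate([0, 0, 413]) spool();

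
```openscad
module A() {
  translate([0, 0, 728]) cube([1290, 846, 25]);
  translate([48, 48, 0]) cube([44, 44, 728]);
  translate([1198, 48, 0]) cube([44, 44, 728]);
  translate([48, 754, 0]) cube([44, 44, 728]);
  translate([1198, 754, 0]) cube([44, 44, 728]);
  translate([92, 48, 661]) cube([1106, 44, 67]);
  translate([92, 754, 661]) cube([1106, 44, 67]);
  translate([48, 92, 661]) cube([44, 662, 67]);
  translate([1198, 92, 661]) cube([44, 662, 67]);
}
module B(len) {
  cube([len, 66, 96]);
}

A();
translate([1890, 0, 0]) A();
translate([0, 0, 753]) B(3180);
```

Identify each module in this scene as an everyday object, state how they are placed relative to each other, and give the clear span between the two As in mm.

A is a table. B is a beam. A beam spans the tops of two tables. The clear span between the two tables is 600 mm.

Second table starts at x = 1890; first ends at x = 1290; clear span = 1890 − 1290 = 600 mm.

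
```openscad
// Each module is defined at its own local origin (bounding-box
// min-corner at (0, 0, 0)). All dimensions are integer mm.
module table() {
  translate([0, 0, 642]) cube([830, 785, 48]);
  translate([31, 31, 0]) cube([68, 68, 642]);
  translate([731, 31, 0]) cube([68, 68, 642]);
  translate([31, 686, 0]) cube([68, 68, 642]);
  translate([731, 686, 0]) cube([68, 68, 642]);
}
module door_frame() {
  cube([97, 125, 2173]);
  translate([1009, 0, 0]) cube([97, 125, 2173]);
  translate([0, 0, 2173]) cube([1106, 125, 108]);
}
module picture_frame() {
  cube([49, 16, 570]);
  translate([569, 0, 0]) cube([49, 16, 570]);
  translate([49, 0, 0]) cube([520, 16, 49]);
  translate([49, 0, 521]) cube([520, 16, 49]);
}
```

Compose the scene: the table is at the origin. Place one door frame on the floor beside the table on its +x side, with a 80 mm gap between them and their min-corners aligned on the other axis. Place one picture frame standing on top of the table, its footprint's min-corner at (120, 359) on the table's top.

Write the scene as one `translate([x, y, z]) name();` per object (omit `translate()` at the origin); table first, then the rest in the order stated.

table();
translate([910, 0, 0]) door_frame();
translate([120, 359, 690]) picture_frame();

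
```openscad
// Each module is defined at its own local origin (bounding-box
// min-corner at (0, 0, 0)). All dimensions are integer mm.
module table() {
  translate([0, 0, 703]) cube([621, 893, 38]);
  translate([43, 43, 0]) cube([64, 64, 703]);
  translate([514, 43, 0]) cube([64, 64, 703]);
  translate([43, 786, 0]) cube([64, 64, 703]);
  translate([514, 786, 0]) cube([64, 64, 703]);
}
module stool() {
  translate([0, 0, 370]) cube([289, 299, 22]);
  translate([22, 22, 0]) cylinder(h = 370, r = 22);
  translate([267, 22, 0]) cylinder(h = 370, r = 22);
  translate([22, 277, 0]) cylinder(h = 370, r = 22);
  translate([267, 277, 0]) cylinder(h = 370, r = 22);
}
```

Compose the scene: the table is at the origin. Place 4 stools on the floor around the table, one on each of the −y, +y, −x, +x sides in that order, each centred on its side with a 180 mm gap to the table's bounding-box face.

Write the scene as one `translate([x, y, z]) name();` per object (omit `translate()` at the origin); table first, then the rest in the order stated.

table();
translate([166, -479, 0]) stool();
translate([166, 1073, 0]) stool();
translate([-469, 297, 0]) stool();
translate([801, 297, 0]) stool();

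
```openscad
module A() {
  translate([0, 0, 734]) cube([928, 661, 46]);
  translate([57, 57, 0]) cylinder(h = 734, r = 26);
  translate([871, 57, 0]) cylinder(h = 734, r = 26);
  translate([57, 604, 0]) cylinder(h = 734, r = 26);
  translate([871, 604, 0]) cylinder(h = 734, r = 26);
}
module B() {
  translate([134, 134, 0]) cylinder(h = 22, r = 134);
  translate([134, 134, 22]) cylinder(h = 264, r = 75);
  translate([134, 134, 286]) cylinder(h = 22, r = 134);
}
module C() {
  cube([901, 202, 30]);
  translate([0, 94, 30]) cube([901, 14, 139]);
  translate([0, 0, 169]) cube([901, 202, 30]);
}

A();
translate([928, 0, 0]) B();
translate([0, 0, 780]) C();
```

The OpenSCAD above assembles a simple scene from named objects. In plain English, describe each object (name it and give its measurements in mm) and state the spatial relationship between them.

A is a table with a 928×661 mm rectangular top, 46 mm thick, top surface at z = 780 mm, supported by four round legs of 52 mm diameter, each leg's bounding box inset 31 mm from the nearest pair of top edges, running from the floor.

B is a spool: two coaxial disc flanges of radius 134 mm and thickness 22 mm, joined by a core cylinder of radius 75 mm and height 264 mm. The lower flange rests on z = 0 and the three cylinders share a vertical axis.

C is an I-beam lying along x, 901 mm long. Overall section height 199 mm. Two flanges 202 mm wide (y) and 30 mm thick, one on the floor and one at the top; a web 14 mm thick runs between them, centred on the flange width.

The spool is against the table's +x side, with their −y faces flush. The I-beam is on top of the table.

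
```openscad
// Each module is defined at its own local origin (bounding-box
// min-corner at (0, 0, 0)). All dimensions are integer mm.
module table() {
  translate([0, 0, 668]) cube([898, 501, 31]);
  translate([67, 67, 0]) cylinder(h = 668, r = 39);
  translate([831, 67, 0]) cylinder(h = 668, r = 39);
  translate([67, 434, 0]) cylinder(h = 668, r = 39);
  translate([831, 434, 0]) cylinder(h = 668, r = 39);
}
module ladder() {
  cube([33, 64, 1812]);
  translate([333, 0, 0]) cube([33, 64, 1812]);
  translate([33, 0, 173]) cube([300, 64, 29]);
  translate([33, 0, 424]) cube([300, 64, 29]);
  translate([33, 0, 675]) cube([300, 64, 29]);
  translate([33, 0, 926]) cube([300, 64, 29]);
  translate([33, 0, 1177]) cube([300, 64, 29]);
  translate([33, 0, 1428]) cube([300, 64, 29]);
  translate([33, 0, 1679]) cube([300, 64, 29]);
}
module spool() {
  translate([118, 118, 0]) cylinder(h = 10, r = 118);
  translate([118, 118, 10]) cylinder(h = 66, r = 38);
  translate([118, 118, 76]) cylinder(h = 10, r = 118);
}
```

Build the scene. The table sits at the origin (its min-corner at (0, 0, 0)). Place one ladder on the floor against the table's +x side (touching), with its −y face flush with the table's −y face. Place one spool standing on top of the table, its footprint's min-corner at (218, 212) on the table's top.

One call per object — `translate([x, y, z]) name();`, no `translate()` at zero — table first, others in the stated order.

table();
translate([898, 0, 0]) ladder();
translate([218, 212, 699]) spool();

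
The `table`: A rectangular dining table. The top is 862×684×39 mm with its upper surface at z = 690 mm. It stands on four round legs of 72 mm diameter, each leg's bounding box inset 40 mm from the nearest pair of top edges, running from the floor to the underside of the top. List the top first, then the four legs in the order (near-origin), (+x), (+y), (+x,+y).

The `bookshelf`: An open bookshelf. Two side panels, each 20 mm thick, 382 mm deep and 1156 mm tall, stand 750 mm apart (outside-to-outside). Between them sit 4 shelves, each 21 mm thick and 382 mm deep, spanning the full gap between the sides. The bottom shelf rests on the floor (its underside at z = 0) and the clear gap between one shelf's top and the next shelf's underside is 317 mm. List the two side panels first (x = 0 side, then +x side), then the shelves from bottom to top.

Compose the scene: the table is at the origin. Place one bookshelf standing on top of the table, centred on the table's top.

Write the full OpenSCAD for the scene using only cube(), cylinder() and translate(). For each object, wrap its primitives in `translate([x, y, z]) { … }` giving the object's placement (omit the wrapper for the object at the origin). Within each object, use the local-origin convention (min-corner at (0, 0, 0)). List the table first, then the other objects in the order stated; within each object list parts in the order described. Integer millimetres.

translate([0, 0, 651]) cube([862, 684, 39]);
translate([76, 76, 0]) cylinder(h = 651, r = 36);
translate([786, 76, 0]) cylinder(h = 651, r = 36);
translate([76, 608, 0]) cylinder(h = 651, r = 36);
translate([786, 608, 0]) cylinder(h = 651, r = 36);
translate([56, 151, 690]) {
  cube([20, 382, 1156]);
  translate([730, 0, 0]) cube([20, 382, 1156]);
  translate([20, 0, 0]) cube([710, 382, 21]);
  translate([20, 0, 338]) cube([710, 382, 21]);
  translate([20, 0, 676]) cube([710, 382, 21]);
  translate([20, 0, 1014]) cube([710, 382, 21]);
}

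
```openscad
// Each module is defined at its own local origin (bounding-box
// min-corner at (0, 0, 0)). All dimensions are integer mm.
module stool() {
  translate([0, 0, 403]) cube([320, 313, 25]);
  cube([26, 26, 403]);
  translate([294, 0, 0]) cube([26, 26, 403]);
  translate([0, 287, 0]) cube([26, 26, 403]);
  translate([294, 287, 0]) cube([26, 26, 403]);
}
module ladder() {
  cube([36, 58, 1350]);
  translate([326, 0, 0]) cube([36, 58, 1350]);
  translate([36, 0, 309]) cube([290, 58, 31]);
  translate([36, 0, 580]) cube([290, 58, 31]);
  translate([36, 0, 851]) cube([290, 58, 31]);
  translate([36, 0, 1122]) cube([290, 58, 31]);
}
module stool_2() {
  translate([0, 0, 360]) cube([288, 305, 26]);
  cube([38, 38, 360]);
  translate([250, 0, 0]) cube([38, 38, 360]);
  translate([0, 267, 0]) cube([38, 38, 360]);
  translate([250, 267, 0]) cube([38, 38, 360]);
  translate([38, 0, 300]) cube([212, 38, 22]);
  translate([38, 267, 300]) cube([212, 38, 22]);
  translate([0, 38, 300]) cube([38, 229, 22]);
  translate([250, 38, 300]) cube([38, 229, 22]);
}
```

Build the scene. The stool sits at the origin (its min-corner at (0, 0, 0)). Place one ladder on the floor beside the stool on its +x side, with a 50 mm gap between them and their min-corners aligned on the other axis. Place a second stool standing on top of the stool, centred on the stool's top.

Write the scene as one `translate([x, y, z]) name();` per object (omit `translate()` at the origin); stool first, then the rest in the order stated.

stool();
translate([370, 0, 0]) ladder();
translate([16, 4, 428]) stool_2();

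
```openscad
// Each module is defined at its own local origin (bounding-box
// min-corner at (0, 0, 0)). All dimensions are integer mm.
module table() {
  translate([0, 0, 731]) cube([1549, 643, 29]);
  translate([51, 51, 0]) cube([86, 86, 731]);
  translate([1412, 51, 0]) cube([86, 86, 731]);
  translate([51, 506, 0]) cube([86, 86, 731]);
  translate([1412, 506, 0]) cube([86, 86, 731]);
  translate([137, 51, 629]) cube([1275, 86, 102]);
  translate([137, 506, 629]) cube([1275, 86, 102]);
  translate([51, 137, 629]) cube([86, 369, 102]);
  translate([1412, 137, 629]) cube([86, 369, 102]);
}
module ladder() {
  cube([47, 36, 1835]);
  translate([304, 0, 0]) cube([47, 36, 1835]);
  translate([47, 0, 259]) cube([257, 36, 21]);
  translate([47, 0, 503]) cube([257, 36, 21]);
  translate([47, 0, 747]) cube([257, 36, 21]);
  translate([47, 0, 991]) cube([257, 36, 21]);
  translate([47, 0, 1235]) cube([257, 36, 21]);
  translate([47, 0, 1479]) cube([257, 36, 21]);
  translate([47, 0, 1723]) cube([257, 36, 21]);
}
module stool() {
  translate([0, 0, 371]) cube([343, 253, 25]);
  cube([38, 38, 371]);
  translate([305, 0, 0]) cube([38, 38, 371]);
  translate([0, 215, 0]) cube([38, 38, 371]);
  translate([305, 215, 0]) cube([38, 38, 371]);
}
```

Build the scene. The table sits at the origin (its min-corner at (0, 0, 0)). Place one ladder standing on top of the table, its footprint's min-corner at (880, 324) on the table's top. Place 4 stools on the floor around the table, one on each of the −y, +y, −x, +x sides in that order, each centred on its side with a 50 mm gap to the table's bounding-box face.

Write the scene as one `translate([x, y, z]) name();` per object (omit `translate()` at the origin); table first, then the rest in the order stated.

table();
translate([880, 324, 760]) ladder();
translate([603, -303, 0]) stool();
translate([603, 693, 0]) stool();
translate([-393, 195, 0]) stool();
translate([1599, 195, 0]) stool();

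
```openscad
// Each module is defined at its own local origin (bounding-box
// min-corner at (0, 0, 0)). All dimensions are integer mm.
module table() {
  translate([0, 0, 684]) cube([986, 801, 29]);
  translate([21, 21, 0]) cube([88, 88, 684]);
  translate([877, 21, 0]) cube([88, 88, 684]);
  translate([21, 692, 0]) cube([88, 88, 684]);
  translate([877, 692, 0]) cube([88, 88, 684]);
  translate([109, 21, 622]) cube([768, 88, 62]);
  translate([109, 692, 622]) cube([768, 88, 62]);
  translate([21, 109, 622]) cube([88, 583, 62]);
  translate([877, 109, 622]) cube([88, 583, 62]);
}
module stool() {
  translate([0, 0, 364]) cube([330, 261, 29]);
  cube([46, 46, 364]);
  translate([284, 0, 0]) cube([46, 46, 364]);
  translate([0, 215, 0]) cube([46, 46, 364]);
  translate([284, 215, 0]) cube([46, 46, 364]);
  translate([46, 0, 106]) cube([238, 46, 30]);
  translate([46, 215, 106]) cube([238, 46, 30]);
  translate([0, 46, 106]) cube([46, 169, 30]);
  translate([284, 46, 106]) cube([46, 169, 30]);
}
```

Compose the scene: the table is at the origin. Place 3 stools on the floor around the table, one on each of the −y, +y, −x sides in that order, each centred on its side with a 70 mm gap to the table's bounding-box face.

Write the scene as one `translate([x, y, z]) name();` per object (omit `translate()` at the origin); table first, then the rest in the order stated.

table();
translate([328, -331, 0]) stool();
translate([328, 871, 0]) stool();
translate([-400, 270, 0]) stool();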